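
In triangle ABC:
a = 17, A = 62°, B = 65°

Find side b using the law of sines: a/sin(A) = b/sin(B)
a/sin(A) = b/sin(B)  ⇒  b = a·sin(B)/sin(A) = 17·sin(65°)/sin(62°)
sin(65°) ≈ 0.906308, sin(62°) ≈ 0.882948
b ≈ 17·0.906308/0.882948 ≈ 15.4072/0.882948 ≈ 17.4498

b = 17.45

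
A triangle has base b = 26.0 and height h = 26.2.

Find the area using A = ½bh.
A = ½·b·h = ½·26.0·26.2 = ½·681.2 = 340.6

Area = 340.6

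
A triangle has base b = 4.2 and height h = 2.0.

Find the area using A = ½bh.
A = ½·b·h = ½·4.2·2.0 = ½·8.4 = 4.2

Area = 4.2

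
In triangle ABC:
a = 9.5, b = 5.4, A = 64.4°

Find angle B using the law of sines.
a/sin(A) = b/sin(B)  ⇒  sin(B) = b·sin(A)/a = 5.4·sin(64.4°)/9.5
sin(64.4°) ≈ 0.901833
sin(B) ≈ 5.4·0.901833/9.5 ≈ 4.8699/9.5 ≈ 0.512621
B = arcsin(0.512621) ≈ 30.8385°
(Since b ≤ a we need B ≤ A, so the obtuse alternative 180° − 30.8385° ≈ 149.161° is rejected.)

B = 30.84°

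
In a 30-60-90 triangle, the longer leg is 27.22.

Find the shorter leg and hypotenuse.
In a 30-60-90 triangle the sides are in ratio 1 : √3 : 2, so short leg = long leg/√3 and hypotenuse = 2·(short leg).
Short leg = 27.22/√3 ≈ 27.22/1.73205 ≈ 15.7155
Hypotenuse = 2·15.7155 ≈ 31.4309

Short leg = 15.72, Hypotenuse = 31.43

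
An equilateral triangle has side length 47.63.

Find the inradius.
r = Area/s with s the semi-perimeter.
Area = (√3/4)·47.63² = (√3/4)·2268.6169 ≈ 0.433013·2268.6169 ≈ 982.34
s = 3·47.63/2 = 71.445
r ≈ 982.34/71.445 ≈ 13.7496
(Equivalently r = side/(2√3) = 47.63/3.4641 ≈ 13.7496.)

r = 13.75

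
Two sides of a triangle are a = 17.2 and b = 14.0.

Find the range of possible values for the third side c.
Triangle inequality: |a − b| < c < a + b
|a − b| = |17.2 − 14.0| = 3.2
a + b = 17.2 + 14.0 = 31.2

3.2 < c < 31.2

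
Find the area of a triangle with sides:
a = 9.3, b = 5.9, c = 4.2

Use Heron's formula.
s = (9.3 + 5.9 + 4.2)/2 = 19.4/2 = 9.7
s − a = 0.4, s − b = 3.8, s − c = 5.5
s(s−a)(s−b)(s−c) = 9.7·0.4·3.8·5.5 ≈ 81.092
Area = √81.092 ≈ 9.00511

Area = 9.005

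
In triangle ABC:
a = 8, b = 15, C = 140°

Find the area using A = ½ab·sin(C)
A = ½·a·b·sin(C) = ½·8·15·sin(140°)
sin(140°) ≈ 0.642788
A ≈ ½·120·0.642788 = 60·0.642788 ≈ 38.5673

Area = 38.57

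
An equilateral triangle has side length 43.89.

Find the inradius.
r = Area/s with s the semi-perimeter.
Area = (√3/4)·43.89² = (√3/4)·1926.3321 ≈ 0.433013·1926.3321 ≈ 834.126
s = 3·43.89/2 = 65.835
r ≈ 834.126/65.835 ≈ 12.67
(Equivalently r = side/(2√3) = 43.89/3.4641 ≈ 12.67.)

r = 12.67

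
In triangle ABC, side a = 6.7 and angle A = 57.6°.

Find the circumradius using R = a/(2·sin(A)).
R = a/(2·sin(A)) = 6.7/(2·sin(57.6°))
sin(57.6°) ≈ 0.844328
R ≈ 6.7/(2·0.844328) = 6.7/1.68866 ≈ 3.96765

R = 3.968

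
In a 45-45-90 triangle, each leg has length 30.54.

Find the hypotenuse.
In a 45-45-90 triangle the sides are in ratio 1 : 1 : √2, so hypotenuse = leg·√2.
Hypotenuse = 30.54·√2 ≈ 30.54·1.41421 ≈ 43.1901

Hypotenuse = 30.54√2 = 43.19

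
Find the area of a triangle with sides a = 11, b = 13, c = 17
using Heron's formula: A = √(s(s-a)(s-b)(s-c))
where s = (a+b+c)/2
s = (11 + 13 + 17)/2 = 41/2 = 20.5
s − a = 9.5, s − b = 7.5, s − c = 3.5
s(s−a)(s−b)(s−c) = 20.5·9.5·7.5·3.5 = 5112.1875
Area = √5112.1875 ≈ 71.4996

s = 20.5, Area = 71.5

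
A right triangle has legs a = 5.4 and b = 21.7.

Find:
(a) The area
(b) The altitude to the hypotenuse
(a) The legs are perpendicular, so Area = ½·a·b = ½·5.4·21.7 = ½·117.18 = 58.59
(b) Hypotenuse c = √(a² + b²) = √(29.16 + 470.89) = √500.05 ≈ 22.3618
    Area = ½·c·h_c  ⇒  h_c = 2·Area/c = 117.18/22.3618 ≈ 5.24019

Area = 58.59, h_c = 5.24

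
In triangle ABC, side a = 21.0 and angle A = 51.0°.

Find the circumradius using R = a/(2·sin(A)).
R = a/(2·sin(A)) = 21.0/(2·sin(51.0°))
sin(51.0°) ≈ 0.777146
R ≈ 21.0/(2·0.777146) = 21.0/1.55429 ≈ 13.511

R = 13.51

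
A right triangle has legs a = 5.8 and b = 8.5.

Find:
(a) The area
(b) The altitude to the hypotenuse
(a) The legs are perpendicular, so Area = ½·a·b = ½·5.8·8.5 = ½·49.3 = 24.65
(b) Hypotenuse c = √(a² + b²) = √(33.64 + 72.25) = √105.89 ≈ 10.2903
    Area = ½·c·h_c  ⇒  h_c = 2·Area/c = 49.3/10.2903 ≈ 4.79093

Area = 24.65, h_c = 4.791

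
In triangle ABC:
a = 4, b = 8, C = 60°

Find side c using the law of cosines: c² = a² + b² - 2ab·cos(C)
c² = 4² + 8² − 2·4·8·cos(60°)
cos(60°) ≈ 0.5
c² ≈ 16 + 64 − 64·(0.5) ≈ 80 − 32 ≈ 48
c ≈ √48 ≈ 6.9282

c = 6.928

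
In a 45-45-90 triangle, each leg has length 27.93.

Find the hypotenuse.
In a 45-45-90 triangle the sides are in ratio 1 : 1 : √2, so hypotenuse = leg·√2.
Hypotenuse = 27.93·√2 ≈ 27.93·1.41421 ≈ 39.499

Hypotenuse = 27.93√2 = 39.5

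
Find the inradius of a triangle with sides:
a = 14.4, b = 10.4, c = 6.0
r = Area/s where s is the semi-perimeter.
s = (14.4 + 10.4 + 6.0)/2 = 30.8/2 = 15.4
Area = √(s(s−a)(s−b)(s−c)) = √(15.4·1·5·9.4) ≈ √723.8 ≈ 26.9035
r ≈ 26.9035/15.4 ≈ 1.74698

r = 1.747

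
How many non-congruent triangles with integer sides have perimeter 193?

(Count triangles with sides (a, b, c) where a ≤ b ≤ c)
Let a ≤ b ≤ c with a + b + c = 193. The only binding inequality is a + b > c, i.e. 193 − c > c, so c < 193/2; and c ≥ 193/3 since c is the largest side.
So 65 ≤ c ≤ 96. For each c, b runs from ⌈(193 − c)/2⌉ up to c (then a = 193 − b − c satisfies 1 ≤ a ≤ b automatically), giving c − ⌈(193 − c)/2⌉ + 1 choices.
Summing over c: 2 + 3 + 5 + 6 + … + 47 + 48  (32 terms, c = 65, …, 96) = 800
Check (closed form: nearest integer to p²/48 for even p, (p+3)²/48 for odd p): (193+3)²/48 = 196²/48 = 38416/48 ≈ 800.33 → 800

800 triangles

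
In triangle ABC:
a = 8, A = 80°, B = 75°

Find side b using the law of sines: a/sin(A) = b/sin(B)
a/sin(A) = b/sin(B)  ⇒  b = a·sin(B)/sin(A) = 8·sin(75°)/sin(80°)
sin(75°) ≈ 0.965926, sin(80°) ≈ 0.984808
b ≈ 8·0.965926/0.984808 ≈ 7.72741/0.984808 ≈ 7.84661

b = 7.847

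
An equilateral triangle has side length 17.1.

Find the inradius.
r = Area/s with s the semi-perimeter.
Area = (√3/4)·17.1² = (√3/4)·292.41 ≈ 0.433013·292.41 ≈ 126.617
s = 3·17.1/2 = 25.65
r ≈ 126.617/25.65 ≈ 4.93634
(Equivalently r = side/(2√3) = 17.1/3.4641 ≈ 4.93634.)

r = 4.936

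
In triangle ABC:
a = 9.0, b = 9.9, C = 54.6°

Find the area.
Two sides and the included angle (SAS): A = ½·a·b·sin(C) = ½·9.0·9.9·sin(54.6°)
sin(54.6°) ≈ 0.815128
A ≈ ½·89.1·0.815128 = 44.55·0.815128 ≈ 36.3139

Area = 36.31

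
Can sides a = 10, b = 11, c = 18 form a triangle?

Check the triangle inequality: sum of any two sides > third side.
a + b vs c: 10 + 11 = 21 > 18  ✓
a + c vs b: 10 + 18 = 28 > 11  ✓
b + c vs a: 11 + 18 = 29 > 10  ✓

Yes, triangle inequality satisfied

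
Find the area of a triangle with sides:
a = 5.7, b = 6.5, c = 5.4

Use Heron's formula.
s = (5.7 + 6.5 + 5.4)/2 = 17.6/2 = 8.8
s − a = 3.1, s − b = 2.3, s − c = 3.4
s(s−a)(s−b)(s−c) = 8.8·3.1·2.3·3.4 ≈ 213.33
Area = √213.33 ≈ 14.6058

Area = 14.61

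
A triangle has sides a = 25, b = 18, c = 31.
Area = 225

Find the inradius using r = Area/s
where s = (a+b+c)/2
s = (25 + 18 + 31)/2 = 74/2 = 37
r = Area/s = 225/37 ≈ 6.08108

r = 6.081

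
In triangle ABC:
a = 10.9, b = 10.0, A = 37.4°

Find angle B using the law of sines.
a/sin(A) = b/sin(B)  ⇒  sin(B) = b·sin(A)/a = 10.0·sin(37.4°)/10.9
sin(37.4°) ≈ 0.607376
sin(B) ≈ 10.0·0.607376/10.9 ≈ 6.07376/10.9 ≈ 0.557226
B = arcsin(0.557226) ≈ 33.8641°
(Since b ≤ a we need B ≤ A, so the obtuse alternative 180° − 33.8641° ≈ 146.136° is rejected.)

B = 33.86°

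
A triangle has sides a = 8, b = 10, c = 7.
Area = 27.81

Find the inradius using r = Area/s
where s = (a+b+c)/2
s = (8 + 10 + 7)/2 = 25/2 = 12.5
r = Area/s = 27.81/12.5 ≈ 2.2248

r = 2.225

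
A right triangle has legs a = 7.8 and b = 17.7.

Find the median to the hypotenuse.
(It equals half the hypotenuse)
Hypotenuse c = √(a² + b²) = √(60.84 + 313.29) = √374.13 ≈ 19.3424
Median to hypotenuse = c/2 ≈ 19.3424/2 ≈ 9.67122

Median = 9.671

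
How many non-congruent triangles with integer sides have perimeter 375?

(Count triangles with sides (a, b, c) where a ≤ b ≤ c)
Let a ≤ b ≤ c with a + b + c = 375. The only binding inequality is a + b > c, i.e. 375 − c > c, so c < 375/2; and c ≥ 375/3 since c is the largest side.
So 125 ≤ c ≤ 187. For each c, b runs from ⌈(375 − c)/2⌉ up to c (then a = 375 − b − c satisfies 1 ≤ a ≤ b automatically), giving c − ⌈(375 − c)/2⌉ + 1 choices.
Summing over c: 1 + 2 + 4 + 5 + … + 92 + 94  (63 terms, c = 125, …, 187) = 2977
Check (closed form: nearest integer to p²/48 for even p, (p+3)²/48 for odd p): (375+3)²/48 = 378²/48 = 142884/48 ≈ 2976.75 → 2977

2977 triangles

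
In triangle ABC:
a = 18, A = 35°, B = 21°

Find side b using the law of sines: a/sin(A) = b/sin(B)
a/sin(A) = b/sin(B)  ⇒  b = a·sin(B)/sin(A) = 18·sin(21°)/sin(35°)
sin(21°) ≈ 0.358368, sin(35°) ≈ 0.573576
b ≈ 18·0.358368/0.573576 ≈ 6.45062/0.573576 ≈ 11.2463

b = 11.25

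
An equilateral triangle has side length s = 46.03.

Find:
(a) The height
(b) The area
(a) The height splits the triangle into two 30-60-90 halves: h = s·√3/2 = 46.03·1.73205/2 ≈ 79.7263/2 ≈ 39.8631
(b) Area = (√3/4)·s² = (√3/4)·46.03² = (√3/4)·2118.7609 ≈ 0.433013·2118.7609 ≈ 917.45

Height = 39.86, Area = 917.5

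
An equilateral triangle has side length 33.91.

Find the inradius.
r = Area/s with s the semi-perimeter.
Area = (√3/4)·33.91² = (√3/4)·1149.8881 ≈ 0.433013·1149.8881 ≈ 497.916
s = 3·33.91/2 = 50.865
r ≈ 497.916/50.865 ≈ 9.78897
(Equivalently r = side/(2√3) = 33.91/3.4641 ≈ 9.78897.)

r = 9.789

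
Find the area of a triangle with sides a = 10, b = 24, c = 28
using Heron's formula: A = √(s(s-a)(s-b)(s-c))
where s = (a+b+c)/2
s = (10 + 24 + 28)/2 = 62/2 = 31
s − a = 21, s − b = 7, s − c = 3
s(s−a)(s−b)(s−c) = 31·21·7·3 = 13671
Area = √13671 ≈ 116.923

s = 31.0, Area = 116.9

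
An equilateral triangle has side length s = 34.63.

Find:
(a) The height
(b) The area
(a) The height splits the triangle into two 30-60-90 halves: h = s·√3/2 = 34.63·1.73205/2 ≈ 59.9809/2 ≈ 29.9905
(b) Area = (√3/4)·s² = (√3/4)·34.63² = (√3/4)·1199.2369 ≈ 0.433013·1199.2369 ≈ 519.285

Height = 29.99, Area = 519.3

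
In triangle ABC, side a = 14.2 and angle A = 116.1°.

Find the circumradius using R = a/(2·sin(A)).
R = a/(2·sin(A)) = 14.2/(2·sin(116.1°))
sin(116.1°) ≈ 0.898028
R ≈ 14.2/(2·0.898028) = 14.2/1.79606 ≈ 7.90622

R = 7.906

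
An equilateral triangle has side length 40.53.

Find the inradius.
r = Area/s with s the semi-perimeter.
Area = (√3/4)·40.53² = (√3/4)·1642.6809 ≈ 0.433013·1642.6809 ≈ 711.302
s = 3·40.53/2 = 60.795
r ≈ 711.302/60.795 ≈ 11.7
(Equivalently r = side/(2√3) = 40.53/3.4641 ≈ 11.7.)

r = 11.7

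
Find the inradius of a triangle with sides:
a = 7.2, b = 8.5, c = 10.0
r = Area/s where s is the semi-perimeter.
s = (7.2 + 8.5 + 10.0)/2 = 25.7/2 = 12.85
Area = √(s(s−a)(s−b)(s−c)) = √(12.85·5.65·4.35·2.85) ≈ √900.089 ≈ 30.0015
r ≈ 30.0015/12.85 ≈ 2.33475

r = 2.335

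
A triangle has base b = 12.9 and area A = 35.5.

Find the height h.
A = ½·b·h  ⇒  h = 2A/b = 2·35.5/12.9 = 71/12.9 ≈ 5.50388

h = 5.504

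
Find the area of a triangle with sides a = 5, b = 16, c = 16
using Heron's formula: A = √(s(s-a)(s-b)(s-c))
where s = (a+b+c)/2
s = (5 + 16 + 16)/2 = 37/2 = 18.5
s − a = 13.5, s − b = 2.5, s − c = 2.5
s(s−a)(s−b)(s−c) = 18.5·13.5·2.5·2.5 = 1560.9375
Area = √1560.9375 ≈ 39.5087

s = 18.5, Area = 39.51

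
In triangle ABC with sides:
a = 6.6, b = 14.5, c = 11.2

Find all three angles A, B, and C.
Law of cosines for each angle (a² = 43.56, b² = 210.25, c² = 125.44):
cos(A) = (b² + c² − a²)/(2bc) = (210.25 + 125.44 − 43.56)/(2·14.5·11.2) = 292.13/324.8 ≈ 0.899415  ⇒  A ≈ 25.9187°
cos(B) = (a² + c² − b²)/(2ac) = (43.56 + 125.44 − 210.25)/(2·6.6·11.2) = -41.25/147.84 ≈ -0.279018  ⇒  B ≈ 106.202°
cos(C) = (a² + b² − c²)/(2ab) = (43.56 + 210.25 − 125.44)/(2·6.6·14.5) = 128.37/191.4 ≈ 0.67069  ⇒  C ≈ 47.8797°
Check: A + B + C ≈ 180°

A = 25.92°, B = 106.2°, C = 47.88°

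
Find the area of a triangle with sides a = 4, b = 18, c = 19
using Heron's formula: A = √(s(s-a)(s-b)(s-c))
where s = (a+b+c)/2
s = (4 + 18 + 19)/2 = 41/2 = 20.5
s − a = 16.5, s − b = 2.5, s − c = 1.5
s(s−a)(s−b)(s−c) = 20.5·16.5·2.5·1.5 = 1268.4375
Area = √1268.4375 ≈ 35.6151

s = 20.5, Area = 35.62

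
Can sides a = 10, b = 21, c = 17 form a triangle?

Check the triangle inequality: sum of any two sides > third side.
a + b vs c: 10 + 21 = 31 > 17  ✓
a + c vs b: 10 + 17 = 27 > 21  ✓
b + c vs a: 21 + 17 = 38 > 10  ✓

Yes, triangle inequality satisfied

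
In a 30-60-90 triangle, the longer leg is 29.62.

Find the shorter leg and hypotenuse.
In a 30-60-90 triangle the sides are in ratio 1 : √3 : 2, so short leg = long leg/√3 and hypotenuse = 2·(short leg).
Short leg = 29.62/√3 ≈ 29.62/1.73205 ≈ 17.1011
Hypotenuse = 2·17.1011 ≈ 34.2022

Short leg = 17.1, Hypotenuse = 34.2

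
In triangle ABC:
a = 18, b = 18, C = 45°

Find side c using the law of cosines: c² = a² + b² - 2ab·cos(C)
c² = 18² + 18² − 2·18·18·cos(45°)
cos(45°) ≈ 0.707107
c² ≈ 324 + 324 − 648·(0.707107) ≈ 648 − 458.205 ≈ 189.795
c ≈ √189.795 ≈ 13.7766

c = 13.78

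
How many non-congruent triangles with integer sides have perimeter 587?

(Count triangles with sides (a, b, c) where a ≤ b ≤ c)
Let a ≤ b ≤ c with a + b + c = 587. The only binding inequality is a + b > c, i.e. 587 − c > c, so c < 587/2; and c ≥ 587/3 since c is the largest side.
So 196 ≤ c ≤ 293. For each c, b runs from ⌈(587 − c)/2⌉ up to c (then a = 587 − b − c satisfies 1 ≤ a ≤ b automatically), giving c − ⌈(587 − c)/2⌉ + 1 choices.
Summing over c: 1 + 3 + 4 + 6 + … + 145 + 147  (98 terms, c = 196, …, 293) = 7252
Check (closed form: nearest integer to p²/48 for even p, (p+3)²/48 for odd p): (587+3)²/48 = 590²/48 = 348100/48 ≈ 7252.08 → 7252

7252 triangles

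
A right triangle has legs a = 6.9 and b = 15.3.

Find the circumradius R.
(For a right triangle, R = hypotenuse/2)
Hypotenuse c = √(a² + b²) = √(47.61 + 234.09) = √281.7 ≈ 16.7839
R = c/2 ≈ 16.7839/2 ≈ 8.39196

R = 8.392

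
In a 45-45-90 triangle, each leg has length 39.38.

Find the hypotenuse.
In a 45-45-90 triangle the sides are in ratio 1 : 1 : √2, so hypotenuse = leg·√2.
Hypotenuse = 39.38·√2 ≈ 39.38·1.41421 ≈ 55.6917

Hypotenuse = 39.38√2 = 55.69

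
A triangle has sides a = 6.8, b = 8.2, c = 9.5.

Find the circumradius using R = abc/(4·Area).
First find the area with Heron's formula.
s = (6.8 + 8.2 + 9.5)/2 = 12.25
Area = √(s(s−a)(s−b)(s−c)) = √(12.25·5.45·4.05·2.75) ≈ √743.567 ≈ 27.2684
abc = 6.8·8.2·9.5 = 529.72
R = abc/(4·Area) ≈ 529.72/(4·27.2684) = 529.72/109.074 ≈ 4.85653

R = 4.857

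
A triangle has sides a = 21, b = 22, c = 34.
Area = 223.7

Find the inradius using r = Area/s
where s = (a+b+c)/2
s = (21 + 22 + 34)/2 = 77/2 = 38.5
r = Area/s = 223.7/38.5 ≈ 5.81039

r = 5.81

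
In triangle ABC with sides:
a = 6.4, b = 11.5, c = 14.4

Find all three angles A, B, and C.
Law of cosines for each angle (a² = 40.96, b² = 132.25, c² = 207.36):
cos(A) = (b² + c² − a²)/(2bc) = (132.25 + 207.36 − 40.96)/(2·11.5·14.4) = 298.65/331.2 ≈ 0.901721  ⇒  A ≈ 25.6148°
cos(B) = (a² + c² − b²)/(2ac) = (40.96 + 207.36 − 132.25)/(2·6.4·14.4) = 116.07/184.32 ≈ 0.62972  ⇒  B ≈ 50.9705°
cos(C) = (a² + b² − c²)/(2ab) = (40.96 + 132.25 − 207.36)/(2·6.4·11.5) = -34.15/147.2 ≈ -0.231997  ⇒  C ≈ 103.415°
Check: A + B + C ≈ 180°

A = 25.61°, B = 50.97°, C = 103.4°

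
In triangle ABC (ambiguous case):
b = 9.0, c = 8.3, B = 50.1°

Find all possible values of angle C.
b/sin(B) = c/sin(C)  ⇒  sin(C) = c·sin(B)/b = 8.3·sin(50.1°)/9.0
sin(50.1°) ≈ 0.767165
sin(C) ≈ 8.3·0.767165/9.0 ≈ 6.36747/9.0 ≈ 0.707497
Candidate 1: C₁ = arcsin(0.707497) ≈ 45.0316°  →  A = 180° − 50.1° − 45.0316° ≈ 84.8684° > 0, valid
Candidate 2: C₂ = 180° − C₁ ≈ 134.968°  →  A = 180° − 50.1° − 134.968° ≈ -5.0684° ≤ 0, not a valid triangle

C = 45.03° (one solution)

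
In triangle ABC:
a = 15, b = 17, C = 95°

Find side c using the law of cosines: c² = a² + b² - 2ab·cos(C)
c² = 15² + 17² − 2·15·17·cos(95°)
cos(95°) ≈ -0.0871557
c² ≈ 225 + 289 − 510·(-0.0871557) ≈ 514 + 44.4494 ≈ 558.449
c ≈ √558.449 ≈ 23.6315

c = 23.63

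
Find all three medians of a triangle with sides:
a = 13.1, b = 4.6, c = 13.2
Median formula: m_a = ½√(2b² + 2c² − a²) (and cyclically). a² = 171.61, b² = 21.16, c² = 174.24.
m_a = ½√(2·21.16 + 2·174.24 − 171.61) = ½√219.19 ≈ ½·14.8051 ≈ 7.40253
m_b = ½√(2·171.61 + 2·174.24 − 21.16) = ½√670.54 ≈ ½·25.8948 ≈ 12.9474
m_c = ½√(2·171.61 + 2·21.16 − 174.24) = ½√211.3 ≈ ½·14.5362 ≈ 7.26808

m_a = 7.403, m_b = 12.95, m_c = 7.268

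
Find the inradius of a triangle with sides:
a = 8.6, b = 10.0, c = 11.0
r = Area/s where s is the semi-perimeter.
s = (8.6 + 10.0 + 11.0)/2 = 29.6/2 = 14.8
Area = √(s(s−a)(s−b)(s−c)) = √(14.8·6.2·4.8·3.8) ≈ √1673.7 ≈ 40.9109
r ≈ 40.9109/14.8 ≈ 2.76425

r = 2.764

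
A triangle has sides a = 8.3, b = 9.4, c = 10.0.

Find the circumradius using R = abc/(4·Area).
First find the area with Heron's formula.
s = (8.3 + 9.4 + 10.0)/2 = 13.85
Area = √(s(s−a)(s−b)(s−c)) = √(13.85·5.55·4.45·3.85) ≈ √1316.93 ≈ 36.2896
abc = 8.3·9.4·10.0 = 780.2
R = abc/(4·Area) ≈ 780.2/(4·36.2896) = 780.2/145.158 ≈ 5.37482

R = 5.375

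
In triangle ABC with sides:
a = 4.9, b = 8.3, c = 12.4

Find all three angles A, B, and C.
Law of cosines for each angle (a² = 24.01, b² = 68.89, c² = 153.76):
cos(A) = (b² + c² − a²)/(2bc) = (68.89 + 153.76 − 24.01)/(2·8.3·12.4) = 198.64/205.84 ≈ 0.965021  ⇒  A ≈ 15.1989°
cos(B) = (a² + c² − b²)/(2ac) = (24.01 + 153.76 − 68.89)/(2·4.9·12.4) = 108.88/121.52 ≈ 0.895984  ⇒  B ≈ 26.3649°
cos(C) = (a² + b² − c²)/(2ab) = (24.01 + 68.89 − 153.76)/(2·4.9·8.3) = -60.86/81.34 ≈ -0.748217  ⇒  C ≈ 138.436°
Check: A + B + C ≈ 180°

A = 15.2°, B = 26.36°, C = 138.4°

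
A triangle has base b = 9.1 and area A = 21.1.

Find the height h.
A = ½·b·h  ⇒  h = 2A/b = 2·21.1/9.1 = 42.2/9.1 ≈ 4.63736

h = 4.637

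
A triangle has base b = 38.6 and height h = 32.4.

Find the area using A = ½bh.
A = ½·b·h = ½·38.6·32.4 = ½·1250.64 = 625.32

Area = 625.32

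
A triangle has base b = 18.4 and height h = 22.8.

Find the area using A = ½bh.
A = ½·b·h = ½·18.4·22.8 = ½·419.52 = 209.76

Area = 209.76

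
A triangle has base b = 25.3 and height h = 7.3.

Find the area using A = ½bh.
A = ½·b·h = ½·25.3·7.3 = ½·184.69 = 92.345

Area = 92.345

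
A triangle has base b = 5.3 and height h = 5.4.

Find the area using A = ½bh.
A = ½·b·h = ½·5.3·5.4 = ½·28.62 = 14.31

Area = 14.31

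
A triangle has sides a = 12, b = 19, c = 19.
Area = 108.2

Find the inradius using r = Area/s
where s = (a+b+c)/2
s = (12 + 19 + 19)/2 = 50/2 = 25
r = Area/s = 108.2/25 ≈ 4.328

r = 4.328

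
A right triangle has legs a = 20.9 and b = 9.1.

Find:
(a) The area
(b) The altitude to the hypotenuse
(a) The legs are perpendicular, so Area = ½·a·b = ½·20.9·9.1 = ½·190.19 = 95.095
(b) Hypotenuse c = √(a² + b²) = √(436.81 + 82.81) = √519.62 ≈ 22.7952
    Area = ½·c·h_c  ⇒  h_c = 2·Area/c = 190.19/22.7952 ≈ 8.34343

Area = 95.095, h_c = 8.343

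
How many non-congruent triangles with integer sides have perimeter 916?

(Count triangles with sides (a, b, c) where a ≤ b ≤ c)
Let a ≤ b ≤ c with a + b + c = 916. The only binding inequality is a + b > c, i.e. 916 − c > c, so c < 916/2; and c ≥ 916/3 since c is the largest side.
So 306 ≤ c ≤ 457. For each c, b runs from ⌈(916 − c)/2⌉ up to c (then a = 916 − b − c satisfies 1 ≤ a ≤ b automatically), giving c − ⌈(916 − c)/2⌉ + 1 choices.
Summing over c: 2 + 3 + 5 + 6 + … + 227 + 228  (152 terms, c = 306, …, 457) = 17480
Check (closed form: nearest integer to p²/48 for even p, (p+3)²/48 for odd p): 916²/48 = 839056/48 ≈ 17480.33 → 17480

17480 triangles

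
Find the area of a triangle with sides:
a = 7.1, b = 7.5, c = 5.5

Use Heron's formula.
s = (7.1 + 7.5 + 5.5)/2 = 20.1/2 = 10.05
s − a = 2.95, s − b = 2.55, s − c = 4.55
s(s−a)(s−b)(s−c) = 10.05·2.95·2.55·4.55 ≈ 343.985
Area = √343.985 ≈ 18.5468

Area = 18.55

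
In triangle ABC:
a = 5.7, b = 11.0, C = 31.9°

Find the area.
Two sides and the included angle (SAS): A = ½·a·b·sin(C) = ½·5.7·11.0·sin(31.9°)
sin(31.9°) ≈ 0.528438
A ≈ ½·62.7·0.528438 = 31.35·0.528438 ≈ 16.5665

Area = 16.57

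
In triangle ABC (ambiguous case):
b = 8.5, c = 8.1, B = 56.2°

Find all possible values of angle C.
b/sin(B) = c/sin(C)  ⇒  sin(C) = c·sin(B)/b = 8.1·sin(56.2°)/8.5
sin(56.2°) ≈ 0.830984
sin(C) ≈ 8.1·0.830984/8.5 ≈ 6.73097/8.5 ≈ 0.791879
Candidate 1: C₁ = arcsin(0.791879) ≈ 52.3615°  →  A = 180° − 56.2° − 52.3615° ≈ 71.4385° > 0, valid
Candidate 2: C₂ = 180° − C₁ ≈ 127.639°  →  A = 180° − 56.2° − 127.639° ≈ -3.8385° ≤ 0, not a valid triangle

C = 52.36° (one solution)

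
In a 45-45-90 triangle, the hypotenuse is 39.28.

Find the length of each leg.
In a 45-45-90 triangle hypotenuse = leg·√2, so leg = hypotenuse/√2.
Leg = 39.28/√2 ≈ 39.28/1.41421 ≈ 27.7752

Each leg = 27.78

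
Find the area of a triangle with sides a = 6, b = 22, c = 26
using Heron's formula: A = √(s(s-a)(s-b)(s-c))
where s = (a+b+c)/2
s = (6 + 22 + 26)/2 = 54/2 = 27
s − a = 21, s − b = 5, s − c = 1
s(s−a)(s−b)(s−c) = 27·21·5·1 = 2835
Area = √2835 ≈ 53.2447

s = 27.0, Area = 53.24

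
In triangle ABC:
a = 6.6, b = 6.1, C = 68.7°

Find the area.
Two sides and the included angle (SAS): A = ½·a·b·sin(C) = ½·6.6·6.1·sin(68.7°)
sin(68.7°) ≈ 0.931691
A ≈ ½·40.26·0.931691 = 20.13·0.931691 ≈ 18.7549

Area = 18.75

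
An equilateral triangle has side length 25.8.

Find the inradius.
r = Area/s with s the semi-perimeter.
Area = (√3/4)·25.8² = (√3/4)·665.64 ≈ 0.433013·665.64 ≈ 288.231
s = 3·25.8/2 = 38.7
r ≈ 288.231/38.7 ≈ 7.44782
(Equivalently r = side/(2√3) = 25.8/3.4641 ≈ 7.44782.)

r = 7.448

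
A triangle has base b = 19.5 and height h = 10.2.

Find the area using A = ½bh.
A = ½·b·h = ½·19.5·10.2 = ½·198.9 = 99.45

Area = 99.45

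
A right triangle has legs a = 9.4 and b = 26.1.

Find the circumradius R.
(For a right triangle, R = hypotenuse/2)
Hypotenuse c = √(a² + b²) = √(88.36 + 681.21) = √769.57 ≈ 27.7411
R = c/2 ≈ 27.7411/2 ≈ 13.8706

R = 13.87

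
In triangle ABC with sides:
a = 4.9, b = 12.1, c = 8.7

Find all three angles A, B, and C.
Law of cosines for each angle (a² = 24.01, b² = 146.41, c² = 75.69):
cos(A) = (b² + c² − a²)/(2bc) = (146.41 + 75.69 − 24.01)/(2·12.1·8.7) = 198.09/210.54 ≈ 0.940866  ⇒  A ≈ 19.8024°
cos(B) = (a² + c² − b²)/(2ac) = (24.01 + 75.69 − 146.41)/(2·4.9·8.7) = -46.71/85.26 ≈ -0.547854  ⇒  B ≈ 123.22°
cos(C) = (a² + b² − c²)/(2ab) = (24.01 + 146.41 − 75.69)/(2·4.9·12.1) = 94.73/118.58 ≈ 0.79887  ⇒  C ≈ 36.9777°
Check: A + B + C ≈ 180°

A = 19.8°, B = 123.2°, C = 36.98°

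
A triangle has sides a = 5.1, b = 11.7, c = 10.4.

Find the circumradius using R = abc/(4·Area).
First find the area with Heron's formula.
s = (5.1 + 11.7 + 10.4)/2 = 13.6
Area = √(s(s−a)(s−b)(s−c)) = √(13.6·8.5·1.9·3.2) ≈ √702.848 ≈ 26.5113
abc = 5.1·11.7·10.4 = 620.568
R = abc/(4·Area) ≈ 620.568/(4·26.5113) = 620.568/106.045 ≈ 5.85192

R = 5.852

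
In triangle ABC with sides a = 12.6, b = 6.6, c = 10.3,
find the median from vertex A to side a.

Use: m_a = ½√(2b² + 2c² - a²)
m_a = ½√(2·6.6² + 2·10.3² − 12.6²) = ½√(2·43.56 + 2·106.09 − 158.76) = ½√(87.12 + 212.18 − 158.76) = ½√140.54
√140.54 ≈ 11.855, so m_a ≈ 5.92748

m_a = 5.927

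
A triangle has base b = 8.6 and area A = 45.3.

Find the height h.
A = ½·b·h  ⇒  h = 2A/b = 2·45.3/8.6 = 90.6/8.6 ≈ 10.5349

h = 10.53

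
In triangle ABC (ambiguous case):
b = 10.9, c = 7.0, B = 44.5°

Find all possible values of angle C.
b/sin(B) = c/sin(C)  ⇒  sin(C) = c·sin(B)/b = 7.0·sin(44.5°)/10.9
sin(44.5°) ≈ 0.700909
sin(C) ≈ 7.0·0.700909/10.9 ≈ 4.90636/10.9 ≈ 0.450125
Candidate 1: C₁ = arcsin(0.450125) ≈ 26.7517°  →  A = 180° − 44.5° − 26.7517° ≈ 108.748° > 0, valid
Candidate 2: C₂ = 180° − C₁ ≈ 153.248°  →  A = 180° − 44.5° − 153.248° ≈ -17.7483° ≤ 0, not a valid triangle

C = 26.75° (one solution)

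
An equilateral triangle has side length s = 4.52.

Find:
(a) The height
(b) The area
(a) The height splits the triangle into two 30-60-90 halves: h = s·√3/2 = 4.52·1.73205/2 ≈ 7.82887/2 ≈ 3.91443
(b) Area = (√3/4)·s² = (√3/4)·4.52² = (√3/4)·20.4304 ≈ 0.433013·20.4304 ≈ 8.84662

Height = 3.914, Area = 8.847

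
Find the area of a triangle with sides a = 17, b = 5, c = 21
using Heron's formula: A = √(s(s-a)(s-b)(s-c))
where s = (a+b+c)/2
s = (17 + 5 + 21)/2 = 43/2 = 21.5
s − a = 4.5, s − b = 16.5, s − c = 0.5
s(s−a)(s−b)(s−c) = 21.5·4.5·16.5·0.5 = 798.1875
Area = √798.1875 ≈ 28.2522

s = 21.5, Area = 28.25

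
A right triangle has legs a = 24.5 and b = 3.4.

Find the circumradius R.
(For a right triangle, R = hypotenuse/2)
Hypotenuse c = √(a² + b²) = √(600.25 + 11.56) = √611.81 ≈ 24.7348
R = c/2 ≈ 24.7348/2 ≈ 12.3674

R = 12.37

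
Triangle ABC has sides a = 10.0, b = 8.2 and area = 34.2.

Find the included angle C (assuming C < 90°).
Area = ½·a·b·sin(C)  ⇒  sin(C) = 2·Area/(a·b) = 2·34.2/(10.0·8.2) = 68.4/82 ≈ 0.834146
C = arcsin(0.834146) ≈ 56.5271° (taking the acute solution since C < 90°)

C = 56.53°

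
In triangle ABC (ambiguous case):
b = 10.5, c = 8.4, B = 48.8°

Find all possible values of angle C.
b/sin(B) = c/sin(C)  ⇒  sin(C) = c·sin(B)/b = 8.4·sin(48.8°)/10.5
sin(48.8°) ≈ 0.752415
sin(C) ≈ 8.4·0.752415/10.5 ≈ 6.32029/10.5 ≈ 0.601932
Candidate 1: C₁ = arcsin(0.601932) ≈ 37.0084°  →  A = 180° − 48.8° − 37.0084° ≈ 94.1916° > 0, valid
Candidate 2: C₂ = 180° − C₁ ≈ 142.992°  →  A = 180° − 48.8° − 142.992° ≈ -11.7916° ≤ 0, not a valid triangle

C = 37.01° (one solution)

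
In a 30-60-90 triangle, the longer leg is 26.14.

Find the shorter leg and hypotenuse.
In a 30-60-90 triangle the sides are in ratio 1 : √3 : 2, so short leg = long leg/√3 and hypotenuse = 2·(short leg).
Short leg = 26.14/√3 ≈ 26.14/1.73205 ≈ 15.0919
Hypotenuse = 2·15.0919 ≈ 30.1839

Short leg = 15.09, Hypotenuse = 30.18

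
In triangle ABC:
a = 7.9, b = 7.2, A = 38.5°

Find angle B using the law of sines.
a/sin(A) = b/sin(B)  ⇒  sin(B) = b·sin(A)/a = 7.2·sin(38.5°)/7.9
sin(38.5°) ≈ 0.622515
sin(B) ≈ 7.2·0.622515/7.9 ≈ 4.48211/7.9 ≈ 0.567355
B = arcsin(0.567355) ≈ 34.566°
(Since b ≤ a we need B ≤ A, so the obtuse alternative 180° − 34.566° ≈ 145.434° is rejected.)

B = 34.57°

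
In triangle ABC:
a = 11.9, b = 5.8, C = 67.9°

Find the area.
Two sides and the included angle (SAS): A = ½·a·b·sin(C) = ½·11.9·5.8·sin(67.9°)
sin(67.9°) ≈ 0.926529
A ≈ ½·69.02·0.926529 = 34.51·0.926529 ≈ 31.9745

Area = 31.97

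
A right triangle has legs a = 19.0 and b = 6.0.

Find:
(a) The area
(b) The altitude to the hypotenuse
(a) The legs are perpendicular, so Area = ½·a·b = ½·19.0·6.0 = ½·114 = 57
(b) Hypotenuse c = √(a² + b²) = √(361 + 36) = √397 ≈ 19.9249
    Area = ½·c·h_c  ⇒  h_c = 2·Area/c = 114/19.9249 ≈ 5.7215

Area = 57, h_c = 5.721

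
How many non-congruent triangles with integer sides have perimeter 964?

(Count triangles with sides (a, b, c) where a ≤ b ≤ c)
Let a ≤ b ≤ c with a + b + c = 964. The only binding inequality is a + b > c, i.e. 964 − c > c, so c < 964/2; and c ≥ 964/3 since c is the largest side.
So 322 ≤ c ≤ 481. For each c, b runs from ⌈(964 − c)/2⌉ up to c (then a = 964 − b − c satisfies 1 ≤ a ≤ b automatically), giving c − ⌈(964 − c)/2⌉ + 1 choices.
Summing over c: 2 + 3 + 5 + 6 + … + 239 + 240  (160 terms, c = 322, …, 481) = 19360
Check (closed form: nearest integer to p²/48 for even p, (p+3)²/48 for odd p): 964²/48 = 929296/48 ≈ 19360.33 → 19360

19360 triangles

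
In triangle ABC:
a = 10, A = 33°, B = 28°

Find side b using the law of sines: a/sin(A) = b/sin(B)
a/sin(A) = b/sin(B)  ⇒  b = a·sin(B)/sin(A) = 10·sin(28°)/sin(33°)
sin(28°) ≈ 0.469472, sin(33°) ≈ 0.544639
b ≈ 10·0.469472/0.544639 ≈ 4.69472/0.544639 ≈ 8.61987

b = 8.62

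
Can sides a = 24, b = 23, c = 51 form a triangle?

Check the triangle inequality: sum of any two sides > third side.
a + b vs c: 24 + 23 = 47 ≤ 51  ✗
a + c vs b: 24 + 51 = 75 > 23  ✓
b + c vs a: 23 + 51 = 74 > 24  ✓

No: 24 + 23 = 47 is not > 51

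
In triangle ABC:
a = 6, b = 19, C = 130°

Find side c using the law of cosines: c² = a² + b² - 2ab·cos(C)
c² = 6² + 19² − 2·6·19·cos(130°)
cos(130°) ≈ -0.642788
c² ≈ 36 + 361 − 228·(-0.642788) ≈ 397 + 146.556 ≈ 543.556
c ≈ √543.556 ≈ 23.3143

c = 23.31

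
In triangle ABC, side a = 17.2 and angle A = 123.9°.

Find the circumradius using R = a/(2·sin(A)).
R = a/(2·sin(A)) = 17.2/(2·sin(123.9°))
sin(123.9°) ≈ 0.830012
R ≈ 17.2/(2·0.830012) = 17.2/1.66002 ≈ 10.3613

R = 10.36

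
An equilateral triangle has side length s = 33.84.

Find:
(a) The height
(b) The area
(a) The height splits the triangle into two 30-60-90 halves: h = s·√3/2 = 33.84·1.73205/2 ≈ 58.6126/2 ≈ 29.3063
(b) Area = (√3/4)·s² = (√3/4)·33.84² = (√3/4)·1145.1456 ≈ 0.433013·1145.1456 ≈ 495.863

Height = 29.31, Area = 495.9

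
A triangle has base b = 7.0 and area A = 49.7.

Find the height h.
A = ½·b·h  ⇒  h = 2A/b = 2·49.7/7.0 = 99.4/7.0 ≈ 14.2

h = 14.2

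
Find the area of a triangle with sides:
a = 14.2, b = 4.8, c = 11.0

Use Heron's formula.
s = (14.2 + 4.8 + 11.0)/2 = 30/2 = 15
s − a = 0.8, s − b = 10.2, s − c = 4
s(s−a)(s−b)(s−c) = 15·0.8·10.2·4 ≈ 489.6
Area = √489.6 ≈ 22.1269

Area = 22.13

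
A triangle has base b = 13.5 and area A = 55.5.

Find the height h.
A = ½·b·h  ⇒  h = 2A/b = 2·55.5/13.5 = 111/13.5 ≈ 8.22222

h = 8.222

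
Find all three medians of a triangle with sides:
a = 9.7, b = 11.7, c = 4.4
Median formula: m_a = ½√(2b² + 2c² − a²) (and cyclically). a² = 94.09, b² = 136.89, c² = 19.36.
m_a = ½√(2·136.89 + 2·19.36 − 94.09) = ½√218.41 ≈ ½·14.7787 ≈ 7.38935
m_b = ½√(2·94.09 + 2·19.36 − 136.89) = ½√90.01 ≈ ½·9.48736 ≈ 4.74368
m_c = ½√(2·94.09 + 2·136.89 − 19.36) = ½√442.6 ≈ ½·21.0381 ≈ 10.519

m_a = 7.389, m_b = 4.744, m_c = 10.52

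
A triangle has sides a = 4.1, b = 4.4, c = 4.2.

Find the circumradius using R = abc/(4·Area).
First find the area with Heron's formula.
s = (4.1 + 4.4 + 4.2)/2 = 6.35
Area = √(s(s−a)(s−b)(s−c)) = √(6.35·2.25·1.95·2.15) ≈ √59.9003 ≈ 7.73953
abc = 4.1·4.4·4.2 = 75.768
R = abc/(4·Area) ≈ 75.768/(4·7.73953) = 75.768/30.9581 ≈ 2.44744

R = 2.447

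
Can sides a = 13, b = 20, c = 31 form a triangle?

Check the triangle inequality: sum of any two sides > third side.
a + b vs c: 13 + 20 = 33 > 31  ✓
a + c vs b: 13 + 31 = 44 > 20  ✓
b + c vs a: 20 + 31 = 51 > 13  ✓

Yes, triangle inequality satisfied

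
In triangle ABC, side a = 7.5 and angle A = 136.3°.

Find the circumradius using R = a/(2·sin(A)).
R = a/(2·sin(A)) = 7.5/(2·sin(136.3°))
sin(136.3°) ≈ 0.690882
R ≈ 7.5/(2·0.690882) = 7.5/1.38176 ≈ 5.42784

R = 5.428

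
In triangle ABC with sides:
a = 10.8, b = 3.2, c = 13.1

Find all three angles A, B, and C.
Law of cosines for each angle (a² = 116.64, b² = 10.24, c² = 171.61):
cos(A) = (b² + c² − a²)/(2bc) = (10.24 + 171.61 − 116.64)/(2·3.2·13.1) = 65.21/83.84 ≈ 0.777791  ⇒  A ≈ 38.9412°
cos(B) = (a² + c² − b²)/(2ac) = (116.64 + 171.61 − 10.24)/(2·10.8·13.1) = 278.01/282.96 ≈ 0.982506  ⇒  B ≈ 10.7328°
cos(C) = (a² + b² − c²)/(2ab) = (116.64 + 10.24 − 171.61)/(2·10.8·3.2) = -44.73/69.12 ≈ -0.647135  ⇒  C ≈ 130.326°
Check: A + B + C ≈ 180°

A = 38.94°, B = 10.73°, C = 130.3°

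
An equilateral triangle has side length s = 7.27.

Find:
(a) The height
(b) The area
(a) The height splits the triangle into two 30-60-90 halves: h = s·√3/2 = 7.27·1.73205/2 ≈ 12.592/2 ≈ 6.296
(b) Area = (√3/4)·s² = (√3/4)·7.27² = (√3/4)·52.8529 ≈ 0.433013·52.8529 ≈ 22.886

Height = 6.296, Area = 22.89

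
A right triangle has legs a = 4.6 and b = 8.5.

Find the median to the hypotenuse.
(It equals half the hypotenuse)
Hypotenuse c = √(a² + b²) = √(21.16 + 72.25) = √93.41 ≈ 9.66488
Median to hypotenuse = c/2 ≈ 9.66488/2 ≈ 4.83244

Median = 4.832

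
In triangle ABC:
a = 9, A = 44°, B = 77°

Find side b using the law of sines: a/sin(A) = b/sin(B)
a/sin(A) = b/sin(B)  ⇒  b = a·sin(B)/sin(A) = 9·sin(77°)/sin(44°)
sin(77°) ≈ 0.97437, sin(44°) ≈ 0.694658
b ≈ 9·0.97437/0.694658 ≈ 8.76933/0.694658 ≈ 12.6239

b = 12.62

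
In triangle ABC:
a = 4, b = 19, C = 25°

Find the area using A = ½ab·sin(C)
A = ½·a·b·sin(C) = ½·4·19·sin(25°)
sin(25°) ≈ 0.422618
A ≈ ½·76·0.422618 = 38·0.422618 ≈ 16.0595

Area = 16.06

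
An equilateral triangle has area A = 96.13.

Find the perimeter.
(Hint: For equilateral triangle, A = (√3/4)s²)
A = (√3/4)s²  ⇒  s² = 4A/√3 = 4·96.13/√3 = 384.52/1.73205 ≈ 222.003
s ≈ √222.003 ≈ 14.8998
Perimeter = 3s ≈ 3·14.8998 ≈ 44.6993

Perimeter = 44.7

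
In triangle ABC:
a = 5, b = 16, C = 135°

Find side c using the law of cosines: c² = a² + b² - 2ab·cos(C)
c² = 5² + 16² − 2·5·16·cos(135°)
cos(135°) ≈ -0.707107
c² ≈ 25 + 256 − 160·(-0.707107) ≈ 281 + 113.137 ≈ 394.137
c ≈ √394.137 ≈ 19.8529

c = 19.85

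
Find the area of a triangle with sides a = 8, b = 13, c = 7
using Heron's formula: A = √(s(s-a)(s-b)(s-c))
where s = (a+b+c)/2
s = (8 + 13 + 7)/2 = 28/2 = 14
s − a = 6, s − b = 1, s − c = 7
s(s−a)(s−b)(s−c) = 14·6·1·7 = 588
Area = √588 ≈ 24.2487

s = 14.0, Area = 24.25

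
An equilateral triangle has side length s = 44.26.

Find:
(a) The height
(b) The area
(a) The height splits the triangle into two 30-60-90 halves: h = s·√3/2 = 44.26·1.73205/2 ≈ 76.6606/2 ≈ 38.3303
(b) Area = (√3/4)·s² = (√3/4)·44.26² = (√3/4)·1958.9476 ≈ 0.433013·1958.9476 ≈ 848.249

Height = 38.33, Area = 848.2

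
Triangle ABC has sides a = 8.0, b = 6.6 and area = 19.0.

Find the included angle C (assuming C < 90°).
Area = ½·a·b·sin(C)  ⇒  sin(C) = 2·Area/(a·b) = 2·19.0/(8.0·6.6) = 38/52.8 ≈ 0.719697
C = arcsin(0.719697) ≈ 46.0295° (taking the acute solution since C < 90°)

C = 46.03°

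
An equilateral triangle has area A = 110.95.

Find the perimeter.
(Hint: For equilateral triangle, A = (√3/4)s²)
A = (√3/4)s²  ⇒  s² = 4A/√3 = 4·110.95/√3 = 443.8/1.73205 ≈ 256.228
s ≈ √256.228 ≈ 16.0071
Perimeter = 3s ≈ 3·16.0071 ≈ 48.0214

Perimeter = 48.02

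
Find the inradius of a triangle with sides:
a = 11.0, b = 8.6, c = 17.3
r = Area/s where s is the semi-perimeter.
s = (11.0 + 8.6 + 17.3)/2 = 36.9/2 = 18.45
Area = √(s(s−a)(s−b)(s−c)) = √(18.45·7.45·9.85·1.15) ≈ √1556.99 ≈ 39.4588
r ≈ 39.4588/18.45 ≈ 2.13869

r = 2.139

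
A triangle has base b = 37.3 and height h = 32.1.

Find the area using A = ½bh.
A = ½·b·h = ½·37.3·32.1 = ½·1197.33 = 598.665

Area = 598.665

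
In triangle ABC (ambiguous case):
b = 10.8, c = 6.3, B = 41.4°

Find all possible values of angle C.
b/sin(B) = c/sin(C)  ⇒  sin(C) = c·sin(B)/b = 6.3·sin(41.4°)/10.8
sin(41.4°) ≈ 0.661312
sin(C) ≈ 6.3·0.661312/10.8 ≈ 4.16626/10.8 ≈ 0.385765
Candidate 1: C₁ = arcsin(0.385765) ≈ 22.6913°  →  A = 180° − 41.4° − 22.6913° ≈ 115.909° > 0, valid
Candidate 2: C₂ = 180° − C₁ ≈ 157.309°  →  A = 180° − 41.4° − 157.309° ≈ -18.7087° ≤ 0, not a valid triangle

C = 22.69° (one solution)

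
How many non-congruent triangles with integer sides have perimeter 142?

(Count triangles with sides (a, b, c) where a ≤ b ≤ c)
Let a ≤ b ≤ c with a + b + c = 142. The only binding inequality is a + b > c, i.e. 142 − c > c, so c < 142/2; and c ≥ 142/3 since c is the largest side.
So 48 ≤ c ≤ 70. For each c, b runs from ⌈(142 − c)/2⌉ up to c (then a = 142 − b − c satisfies 1 ≤ a ≤ b automatically), giving c − ⌈(142 − c)/2⌉ + 1 choices.
Summing over c: 2 + 3 + 5 + 6 + … + 33 + 35  (23 terms, c = 48, …, 70) = 420
Check (closed form: nearest integer to p²/48 for even p, (p+3)²/48 for odd p): 142²/48 = 20164/48 ≈ 420.08 → 420

420 triangles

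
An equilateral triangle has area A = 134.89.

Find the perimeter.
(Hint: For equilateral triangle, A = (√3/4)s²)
A = (√3/4)s²  ⇒  s² = 4A/√3 = 4·134.89/√3 = 539.56/1.73205 ≈ 311.515
s ≈ √311.515 ≈ 17.6498
Perimeter = 3s ≈ 3·17.6498 ≈ 52.9494

Perimeter = 52.95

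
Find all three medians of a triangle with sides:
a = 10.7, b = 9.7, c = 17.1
Median formula: m_a = ½√(2b² + 2c² − a²) (and cyclically). a² = 114.49, b² = 94.09, c² = 292.41.
m_a = ½√(2·94.09 + 2·292.41 − 114.49) = ½√658.51 ≈ ½·25.6614 ≈ 12.8307
m_b = ½√(2·114.49 + 2·292.41 − 94.09) = ½√719.71 ≈ ½·26.8274 ≈ 13.4137
m_c = ½√(2·114.49 + 2·94.09 − 292.41) = ½√124.75 ≈ ½·11.1692 ≈ 5.58458

m_a = 12.83, m_b = 13.41, m_c = 5.585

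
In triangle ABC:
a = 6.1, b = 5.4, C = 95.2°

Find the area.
Two sides and the included angle (SAS): A = ½·a·b·sin(C) = ½·6.1·5.4·sin(95.2°)
sin(95.2°) ≈ 0.995884
A ≈ ½·32.94·0.995884 = 16.47·0.995884 ≈ 16.4022

Area = 16.4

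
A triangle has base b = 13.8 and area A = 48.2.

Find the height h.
A = ½·b·h  ⇒  h = 2A/b = 2·48.2/13.8 = 96.4/13.8 ≈ 6.98551

h = 6.986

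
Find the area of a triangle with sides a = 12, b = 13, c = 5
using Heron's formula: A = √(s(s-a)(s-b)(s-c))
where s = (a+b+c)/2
s = (12 + 13 + 5)/2 = 30/2 = 15
s − a = 3, s − b = 2, s − c = 10
s(s−a)(s−b)(s−c) = 15·3·2·10 = 900
Area = √900 ≈ 30

s = 15.0, Area = 30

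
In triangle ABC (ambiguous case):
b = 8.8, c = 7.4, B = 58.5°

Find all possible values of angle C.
b/sin(B) = c/sin(C)  ⇒  sin(C) = c·sin(B)/b = 7.4·sin(58.5°)/8.8
sin(58.5°) ≈ 0.85264
sin(C) ≈ 7.4·0.85264/8.8 ≈ 6.30954/8.8 ≈ 0.716993
Candidate 1: C₁ = arcsin(0.716993) ≈ 45.8068°  →  A = 180° − 58.5° − 45.8068° ≈ 75.6932° > 0, valid
Candidate 2: C₂ = 180° − C₁ ≈ 134.193°  →  A = 180° − 58.5° − 134.193° ≈ -12.6932° ≤ 0, not a valid triangle

C = 45.81° (one solution)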